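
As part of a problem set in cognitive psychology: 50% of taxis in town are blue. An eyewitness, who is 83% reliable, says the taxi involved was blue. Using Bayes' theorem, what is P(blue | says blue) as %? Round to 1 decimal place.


P(blue | says blue) = P(says blue | blue)*P(blue) / [P(says blue | blue)*P(blue) + P(says blue | not blue)*P(not blue)]
Numerator = 0.83 * 0.5 = 0.415
False identification = 0.17 * 0.5 = 0.085
P = 0.415 / (0.415 + 0.085)
= 0.415 / 0.5
As percentage = 83.0


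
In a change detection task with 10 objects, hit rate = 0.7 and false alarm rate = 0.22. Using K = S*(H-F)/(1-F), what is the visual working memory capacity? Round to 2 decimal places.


K = S * (H - F) / (1 - F)
H - F = 0.48
1 - F = 0.78
K = 10 * 0.48 / 0.78
= 6.15


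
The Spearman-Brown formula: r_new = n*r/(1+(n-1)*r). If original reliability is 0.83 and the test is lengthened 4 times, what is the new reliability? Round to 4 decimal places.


r_new = n*r / (1 + (n-1)*r)
Numerator = 4 * 0.83 = 3.32
Denominator = 1 + 3 * 0.83 = 3.49
r_new = 3.32 / 3.49
= 0.9513


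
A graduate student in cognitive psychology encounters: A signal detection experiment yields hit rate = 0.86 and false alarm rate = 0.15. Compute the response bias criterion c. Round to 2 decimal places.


c = -0.5 * (z(HR) + z(FAR))
z(0.86) = 1.0803
z(0.15) = -1.0364
c = -0.5 * (1.0803 + -1.0364)
= -0.5 * 0.0439
= -0.02


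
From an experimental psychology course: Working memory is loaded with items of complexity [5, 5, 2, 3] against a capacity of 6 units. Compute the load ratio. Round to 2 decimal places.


Total complexity = 5 + 5 + 2 + 3 = 15
Load = total / capacity = 15 / 6
= 2.50


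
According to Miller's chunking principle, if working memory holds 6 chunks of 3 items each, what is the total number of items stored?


Total items = chunks * items_per_chunk
= 6 * 3
= 18


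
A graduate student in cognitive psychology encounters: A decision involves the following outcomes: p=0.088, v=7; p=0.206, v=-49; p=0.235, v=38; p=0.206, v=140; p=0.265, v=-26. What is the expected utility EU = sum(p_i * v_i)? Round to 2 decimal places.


EU = sum(p_i * v_i)
0.088 * 7 = 0.616
0.206 * -49 = -10.094
0.235 * 38 = 8.93
0.206 * 140 = 28.84
0.265 * -26 = -6.89
EU = 0.616 + -10.094 + 8.93 + 28.84 + -6.89
= 21.40


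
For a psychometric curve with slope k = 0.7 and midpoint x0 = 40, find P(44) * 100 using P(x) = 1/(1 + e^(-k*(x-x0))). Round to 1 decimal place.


P(x) = 1/(1 + e^(-0.7*(44 - 40)))
Exponent = -0.7 * 4 = -2.8
e^(-2.8) = 0.06081
P = 1/(1 + 0.06081) = 0.942676
Percentage = 94.3


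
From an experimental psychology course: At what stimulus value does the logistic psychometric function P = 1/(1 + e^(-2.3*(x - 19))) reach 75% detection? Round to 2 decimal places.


At P = 0.75: 0.75 = 1/(1 + e^(-k*(x-x0)))
Solving: e^(-k*(x-x0)) = 1/3
x = x0 + ln(3)/k
ln(3) = 1.0986
x = 19 + 1.0986/2.3
= 19 + 0.4777
= 19.48


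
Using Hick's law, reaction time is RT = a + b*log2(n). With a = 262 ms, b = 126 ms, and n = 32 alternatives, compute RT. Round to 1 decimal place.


RT = 262 + 126 * log2(32)
log2(32) = 5.0
RT = 262 + 126 * 5.0
= 262 + 630.0
= 892.0 ms


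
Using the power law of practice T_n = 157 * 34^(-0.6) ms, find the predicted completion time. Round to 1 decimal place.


T_n = 157 * 34^(-0.6)
34^(-0.6) = 0.120535
T_n = 157 * 0.120535
= 18.9 ms


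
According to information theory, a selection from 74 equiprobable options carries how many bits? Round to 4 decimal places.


H = log2(n)
H = log2(74)
= 6.2095


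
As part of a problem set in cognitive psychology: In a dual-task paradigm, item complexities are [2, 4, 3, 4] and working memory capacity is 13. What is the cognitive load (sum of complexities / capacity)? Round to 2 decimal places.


Total complexity = 2 + 4 + 3 + 4 = 13
Load = total / capacity = 13 / 13
= 1.00


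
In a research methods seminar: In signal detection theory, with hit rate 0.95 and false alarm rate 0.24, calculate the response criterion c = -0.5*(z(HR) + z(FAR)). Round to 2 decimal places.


c = -0.5 * (z(HR) + z(FAR))
z(0.95) = 1.6449
z(0.24) = -0.7063
c = -0.5 * (1.6449 + -0.7063)
= -0.5 * 0.9386
= -0.47


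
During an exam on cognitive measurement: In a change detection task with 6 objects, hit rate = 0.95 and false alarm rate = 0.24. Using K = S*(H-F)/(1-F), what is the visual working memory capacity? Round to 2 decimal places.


K = S * (H - F) / (1 - F)
H - F = 0.71
1 - F = 0.76
K = 6 * 0.71 / 0.76
= 5.61


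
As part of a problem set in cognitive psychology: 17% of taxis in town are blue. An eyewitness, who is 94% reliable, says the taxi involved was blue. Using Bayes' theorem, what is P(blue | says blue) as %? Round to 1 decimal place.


P(blue | says blue) = P(says blue | blue)*P(blue) / [P(says blue | blue)*P(blue) + P(says blue | not blue)*P(not blue)]
Numerator = 0.94 * 0.17 = 0.1598
False identification = 0.06 * 0.83 = 0.0498
P = 0.1598 / (0.1598 + 0.0498)
= 0.1598 / 0.2096
As percentage = 76.2


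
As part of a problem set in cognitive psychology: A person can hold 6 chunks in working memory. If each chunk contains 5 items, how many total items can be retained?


Total items = chunks * items_per_chunk
= 6 * 5
= 30


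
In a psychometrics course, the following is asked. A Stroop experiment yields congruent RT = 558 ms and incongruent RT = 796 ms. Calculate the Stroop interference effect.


Stroop effect = RT(incongruent) - RT(congruent)
= 796 - 558
= 238 ms


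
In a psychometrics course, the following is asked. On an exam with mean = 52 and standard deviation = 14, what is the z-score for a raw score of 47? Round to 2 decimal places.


z = (X - mu) / sigma
= (47 - 52) / 14
= -5 / 14
= -0.36


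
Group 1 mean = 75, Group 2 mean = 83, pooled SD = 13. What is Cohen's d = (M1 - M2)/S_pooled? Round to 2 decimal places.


Cohen's d = (M1 - M2) / S_pooled
= (75 - 83) / 13
= -8 / 13
= -0.62


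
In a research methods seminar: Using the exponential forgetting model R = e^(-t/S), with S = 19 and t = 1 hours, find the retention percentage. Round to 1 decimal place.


R = e^(-t/S)
-t/S = -1/19 = -0.052632
R = e^(-0.052632) = 0.948729
Percentage = 0.948729 * 100
= 94.9


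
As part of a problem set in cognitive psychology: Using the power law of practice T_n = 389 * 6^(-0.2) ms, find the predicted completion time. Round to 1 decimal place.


T_n = 389 * 6^(-0.2)
6^(-0.2) = 0.698827
T_n = 389 * 0.698827
= 271.8 ms


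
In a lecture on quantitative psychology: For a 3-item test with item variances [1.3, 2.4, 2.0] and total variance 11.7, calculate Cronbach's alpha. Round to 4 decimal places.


alpha = (k/(k-1)) * (1 - sum(s_i^2)/s_total^2)
sum(item variances) = 5.7
k/(k-1) = 3/2 = 1.5
1 - 5.7/11.7 = 1 - 0.487179 = 0.512821
alpha = 1.5 * 0.512821
= 0.7692


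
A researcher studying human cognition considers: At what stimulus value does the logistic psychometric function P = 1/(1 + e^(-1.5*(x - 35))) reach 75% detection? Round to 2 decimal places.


At P = 0.75: 0.75 = 1/(1 + e^(-k*(x-x0)))
Solving: e^(-k*(x-x0)) = 1/3
x = x0 + ln(3)/k
ln(3) = 1.0986
x = 35 + 1.0986/1.5
= 35 + 0.7324
= 35.73


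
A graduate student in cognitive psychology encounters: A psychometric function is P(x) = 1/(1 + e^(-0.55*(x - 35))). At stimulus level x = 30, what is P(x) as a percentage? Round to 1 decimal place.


P(x) = 1/(1 + e^(-0.55*(30 - 35)))
Exponent = -0.55 * -5 = 2.75
e^(2.75) = 15.642632
P = 1/(1 + 15.642632) = 0.060087
Percentage = 6.0


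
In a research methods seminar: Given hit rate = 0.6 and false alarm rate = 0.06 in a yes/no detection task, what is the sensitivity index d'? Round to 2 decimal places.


d' = z(HR) - z(FAR)
z(0.6) = 0.2533
z(0.06) = -1.5548
d' = 0.2533 - -1.5548
= 1.81


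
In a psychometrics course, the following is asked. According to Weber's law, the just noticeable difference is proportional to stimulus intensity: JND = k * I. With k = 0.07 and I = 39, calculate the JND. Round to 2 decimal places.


JND = k * I
JND = 0.07 * 39
= 2.73


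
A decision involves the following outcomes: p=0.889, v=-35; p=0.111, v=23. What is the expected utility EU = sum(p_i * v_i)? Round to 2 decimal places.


EU = sum(p_i * v_i)
0.889 * -35 = -31.115
0.111 * 23 = 2.553
EU = -31.115 + 2.553
= -28.56


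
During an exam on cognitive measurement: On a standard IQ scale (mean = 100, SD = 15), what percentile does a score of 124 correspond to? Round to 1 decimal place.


z = (IQ - mean) / SD
z = (124 - 100) / 15 = 1.6
Percentile = Phi(1.6) * 100
Phi(1.6) = 0.945201
= 94.5


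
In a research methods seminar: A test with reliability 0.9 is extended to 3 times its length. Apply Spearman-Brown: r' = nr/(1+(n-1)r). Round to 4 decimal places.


r_new = n*r / (1 + (n-1)*r)
Numerator = 3 * 0.9 = 2.7
Denominator = 1 + 2 * 0.9 = 2.8
r_new = 2.7 / 2.8
= 0.9643


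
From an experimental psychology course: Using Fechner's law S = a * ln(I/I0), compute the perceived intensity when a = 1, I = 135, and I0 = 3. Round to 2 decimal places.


S = 1 * ln(135/3)
I/I0 = 45.0
ln(45.0) = 3.8067
S = 1 * 3.8067
= 3.81


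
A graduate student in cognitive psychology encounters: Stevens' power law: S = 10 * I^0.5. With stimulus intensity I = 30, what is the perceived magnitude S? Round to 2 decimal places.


S = 10 * 30^0.5
30^0.5 = 5.4772
S = 10 * 5.4772
= 54.77


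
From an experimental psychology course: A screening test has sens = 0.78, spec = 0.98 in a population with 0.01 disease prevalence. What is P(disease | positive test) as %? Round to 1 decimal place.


PPV = (sens * prev) / (sens * prev + (1-spec) * (1-prev))
Numerator = 0.78 * 0.01 = 0.0078
P(positive and no disease) = (1 - spec) * (1 - prev) = (1 - 0.98) * (1 - 0.01) = 0.0198
Denominator = 0.0078 + 0.0198 = 0.0276
PPV = 0.0078 / 0.0276 = 0.282609
As percentage = 28.3


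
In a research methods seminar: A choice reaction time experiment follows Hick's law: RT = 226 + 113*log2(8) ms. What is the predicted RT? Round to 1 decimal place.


RT = 226 + 113 * log2(8)
log2(8) = 3.0
RT = 226 + 113 * 3.0
= 226 + 339.0
= 565.0 ms


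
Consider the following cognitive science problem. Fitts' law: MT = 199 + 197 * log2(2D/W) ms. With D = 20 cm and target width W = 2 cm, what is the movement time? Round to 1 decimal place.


MT = 199 + 197 * log2(2*20/2)
2D/W = 20.0
log2(20.0) = 4.3219
MT = 199 + 197 * 4.3219
= 1050.4 ms


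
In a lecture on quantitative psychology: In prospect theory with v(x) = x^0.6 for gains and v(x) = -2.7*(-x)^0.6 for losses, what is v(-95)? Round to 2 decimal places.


Since x = -95 < 0, use v(x) = -lambda*(-x)^alpha
(-x) = 95
95^0.6 = 15.3686
v(-95) = -2.7 * 15.3686
= -41.50


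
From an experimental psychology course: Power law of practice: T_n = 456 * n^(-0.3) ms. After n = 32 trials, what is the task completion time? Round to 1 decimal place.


T_n = 456 * 32^(-0.3)
32^(-0.3) = 0.353553
T_n = 456 * 0.353553
= 161.2 ms


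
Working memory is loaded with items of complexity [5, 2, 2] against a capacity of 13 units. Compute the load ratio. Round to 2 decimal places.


Total complexity = 5 + 2 + 2 = 9
Load = total / capacity = 9 / 13
= 0.69


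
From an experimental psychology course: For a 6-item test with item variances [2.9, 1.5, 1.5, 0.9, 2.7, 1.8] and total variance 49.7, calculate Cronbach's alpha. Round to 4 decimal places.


alpha = (k/(k-1)) * (1 - sum(s_i^2)/s_total^2)
sum(item variances) = 11.3
k/(k-1) = 6/5 = 1.2
1 - 11.3/49.7 = 1 - 0.227364 = 0.772636
alpha = 1.2 * 0.772636
= 0.9272


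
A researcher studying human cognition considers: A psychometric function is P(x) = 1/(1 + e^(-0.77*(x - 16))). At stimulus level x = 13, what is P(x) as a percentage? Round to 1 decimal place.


P(x) = 1/(1 + e^(-0.77*(13 - 16)))
Exponent = -0.77 * -3 = 2.31
e^(2.31) = 10.074425
P = 1/(1 + 10.074425) = 0.090298
Percentage = 9.0


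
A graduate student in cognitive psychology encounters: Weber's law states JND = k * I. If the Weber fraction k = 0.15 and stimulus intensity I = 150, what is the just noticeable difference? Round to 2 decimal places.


JND = k * I
JND = 0.15 * 150
= 22.50


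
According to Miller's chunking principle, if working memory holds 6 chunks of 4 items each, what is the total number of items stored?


Total items = chunks * items_per_chunk
= 6 * 4
= 24


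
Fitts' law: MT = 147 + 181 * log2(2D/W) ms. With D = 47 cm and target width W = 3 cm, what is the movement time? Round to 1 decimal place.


MT = 147 + 181 * log2(2*47/3)
2D/W = 31.333333
log2(31.333333) = 4.9696
MT = 147 + 181 * 4.9696
= 1046.5 ms


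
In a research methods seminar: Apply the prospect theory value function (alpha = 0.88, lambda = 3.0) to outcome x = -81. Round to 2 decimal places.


Since x = -81 < 0, use v(x) = -lambda*(-x)^alpha
(-x) = 81
81^0.88 = 47.8043
v(-81) = -3.0 * 47.8043
= -143.41


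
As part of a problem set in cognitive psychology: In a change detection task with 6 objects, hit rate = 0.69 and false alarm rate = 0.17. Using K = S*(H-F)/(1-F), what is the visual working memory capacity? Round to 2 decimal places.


K = S * (H - F) / (1 - F)
H - F = 0.52
1 - F = 0.83
K = 6 * 0.52 / 0.83
= 3.76


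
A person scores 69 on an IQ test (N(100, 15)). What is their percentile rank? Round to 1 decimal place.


z = (IQ - mean) / SD
z = (69 - 100) / 15 = -2.0667
Percentile = Phi(-2.0667) * 100
Phi(-2.0667) = 0.019381
= 1.9


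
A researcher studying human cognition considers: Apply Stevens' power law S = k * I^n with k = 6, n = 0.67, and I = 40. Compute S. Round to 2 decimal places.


S = 6 * 40^0.67
40^0.67 = 11.8408
S = 6 * 11.8408
= 71.04


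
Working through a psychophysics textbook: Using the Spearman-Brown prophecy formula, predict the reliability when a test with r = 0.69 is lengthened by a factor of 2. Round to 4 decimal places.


r_new = n*r / (1 + (n-1)*r)
Numerator = 2 * 0.69 = 1.38
Denominator = 1 + 1 * 0.69 = 1.69
r_new = 1.38 / 1.69
= 0.8166


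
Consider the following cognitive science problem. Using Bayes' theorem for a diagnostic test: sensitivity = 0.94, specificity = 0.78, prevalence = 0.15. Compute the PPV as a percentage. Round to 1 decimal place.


PPV = (sens * prev) / (sens * prev + (1-spec) * (1-prev))
Numerator = 0.94 * 0.15 = 0.141
P(positive and no disease) = (1 - spec) * (1 - prev) = (1 - 0.78) * (1 - 0.15) = 0.187
Denominator = 0.141 + 0.187 = 0.328
PPV = 0.141 / 0.328 = 0.429878
As percentage = 43.0


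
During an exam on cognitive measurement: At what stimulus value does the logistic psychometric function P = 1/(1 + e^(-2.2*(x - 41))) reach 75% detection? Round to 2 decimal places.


At P = 0.75: 0.75 = 1/(1 + e^(-k*(x-x0)))
Solving: e^(-k*(x-x0)) = 1/3
x = x0 + ln(3)/k
ln(3) = 1.0986
x = 41 + 1.0986/2.2
= 41 + 0.4994
= 41.50


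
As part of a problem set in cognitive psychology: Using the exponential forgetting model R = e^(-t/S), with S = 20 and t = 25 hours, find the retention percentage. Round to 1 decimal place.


R = e^(-t/S)
-t/S = -25/20 = -1.25
R = e^(-1.25) = 0.286505
Percentage = 0.286505 * 100
= 28.7


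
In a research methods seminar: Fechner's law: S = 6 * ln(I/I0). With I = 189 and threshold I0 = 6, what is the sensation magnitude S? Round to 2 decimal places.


S = 6 * ln(189/6)
I/I0 = 31.5
ln(31.5) = 3.45
S = 6 * 3.45
= 20.70


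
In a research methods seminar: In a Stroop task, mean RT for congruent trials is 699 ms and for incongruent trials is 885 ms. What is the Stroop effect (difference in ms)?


Stroop effect = RT(incongruent) - RT(congruent)
= 885 - 699
= 186 ms


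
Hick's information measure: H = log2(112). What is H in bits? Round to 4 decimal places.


H = log2(n)
H = log2(112)
= 6.8074


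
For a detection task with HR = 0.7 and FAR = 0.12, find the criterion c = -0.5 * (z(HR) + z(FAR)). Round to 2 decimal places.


c = -0.5 * (z(HR) + z(FAR))
z(0.7) = 0.5244
z(0.12) = -1.175
c = -0.5 * (0.5244 + -1.175)
= -0.5 * -0.6506
= 0.33


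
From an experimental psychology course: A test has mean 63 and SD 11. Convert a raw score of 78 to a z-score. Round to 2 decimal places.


z = (X - mu) / sigma
= (78 - 63) / 11
= 15 / 11
= 1.36


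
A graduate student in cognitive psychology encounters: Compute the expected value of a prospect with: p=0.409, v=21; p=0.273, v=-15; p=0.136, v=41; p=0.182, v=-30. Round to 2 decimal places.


EU = sum(p_i * v_i)
0.409 * 21 = 8.589
0.273 * -15 = -4.095
0.136 * 41 = 5.576
0.182 * -30 = -5.46
EU = 8.589 + -4.095 + 5.576 + -5.46
= 4.61


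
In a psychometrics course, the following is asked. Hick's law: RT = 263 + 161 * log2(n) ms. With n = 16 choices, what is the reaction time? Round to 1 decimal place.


RT = 263 + 161 * log2(16)
log2(16) = 4.0
RT = 263 + 161 * 4.0
= 263 + 644.0
= 907.0 ms


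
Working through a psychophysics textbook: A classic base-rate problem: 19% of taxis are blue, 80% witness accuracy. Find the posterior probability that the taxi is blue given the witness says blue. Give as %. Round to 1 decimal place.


P(blue | says blue) = P(says blue | blue)*P(blue) / [P(says blue | blue)*P(blue) + P(says blue | not blue)*P(not blue)]
Numerator = 0.8 * 0.19 = 0.152
False identification = 0.2 * 0.81 = 0.162
P = 0.152 / (0.152 + 0.162)
= 0.152 / 0.314
As percentage = 48.4


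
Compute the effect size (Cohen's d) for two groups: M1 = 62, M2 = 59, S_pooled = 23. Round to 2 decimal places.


Cohen's d = (M1 - M2) / S_pooled
= (62 - 59) / 23
= 3 / 23
= 0.13


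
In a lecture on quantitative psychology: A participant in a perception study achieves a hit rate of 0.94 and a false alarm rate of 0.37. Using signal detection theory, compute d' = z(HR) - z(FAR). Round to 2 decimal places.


d' = z(HR) - z(FAR)
z(0.94) = 1.5548
z(0.37) = -0.3319
d' = 1.5548 - -0.3319
= 1.89


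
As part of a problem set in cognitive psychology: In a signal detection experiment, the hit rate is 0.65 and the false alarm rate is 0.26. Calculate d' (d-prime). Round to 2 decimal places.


d' = z(HR) - z(FAR)
z(0.65) = 0.3853
z(0.26) = -0.6433
d' = 0.3853 - -0.6433
= 1.03


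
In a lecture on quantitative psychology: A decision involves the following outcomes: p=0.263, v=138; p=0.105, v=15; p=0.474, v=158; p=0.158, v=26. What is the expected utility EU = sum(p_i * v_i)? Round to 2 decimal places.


EU = sum(p_i * v_i)
0.263 * 138 = 36.294
0.105 * 15 = 1.575
0.474 * 158 = 74.892
0.158 * 26 = 4.108
EU = 36.294 + 1.575 + 74.892 + 4.108
= 116.87


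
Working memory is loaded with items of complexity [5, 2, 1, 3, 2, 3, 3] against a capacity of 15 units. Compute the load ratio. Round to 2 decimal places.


Total complexity = 5 + 2 + 1 + 3 + 2 + 3 + 3 = 19
Load = total / capacity = 19 / 15
= 1.27


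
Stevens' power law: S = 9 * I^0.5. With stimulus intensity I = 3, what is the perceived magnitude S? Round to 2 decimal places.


S = 9 * 3^0.5
3^0.5 = 1.7321
S = 9 * 1.7321
= 15.59


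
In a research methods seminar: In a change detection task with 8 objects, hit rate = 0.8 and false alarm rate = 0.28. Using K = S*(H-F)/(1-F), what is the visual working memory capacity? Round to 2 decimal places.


K = S * (H - F) / (1 - F)
H - F = 0.52
1 - F = 0.72
K = 8 * 0.52 / 0.72
= 5.78


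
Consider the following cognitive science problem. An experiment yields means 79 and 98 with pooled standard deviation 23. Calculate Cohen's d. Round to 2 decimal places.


Cohen's d = (M1 - M2) / S_pooled
= (79 - 98) / 23
= -19 / 23
= -0.83


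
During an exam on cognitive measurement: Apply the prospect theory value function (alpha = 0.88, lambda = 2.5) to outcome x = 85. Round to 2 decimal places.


Since x = 85 >= 0, use v(x) = x^0.88
85^0.88 = 49.8757
v(85) = 49.88


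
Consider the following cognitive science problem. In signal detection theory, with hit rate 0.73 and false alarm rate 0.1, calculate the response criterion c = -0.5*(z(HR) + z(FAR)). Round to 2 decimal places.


c = -0.5 * (z(HR) + z(FAR))
z(0.73) = 0.6128
z(0.1) = -1.2816
c = -0.5 * (0.6128 + -1.2816)
= -0.5 * -0.6688
= 0.33


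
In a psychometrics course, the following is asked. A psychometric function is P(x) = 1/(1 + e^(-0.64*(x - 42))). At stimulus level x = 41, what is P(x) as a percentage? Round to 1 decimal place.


P(x) = 1/(1 + e^(-0.64*(41 - 42)))
Exponent = -0.64 * -1 = 0.64
e^(0.64) = 1.896481
P = 1/(1 + 1.896481) = 0.345247
Percentage = 34.5


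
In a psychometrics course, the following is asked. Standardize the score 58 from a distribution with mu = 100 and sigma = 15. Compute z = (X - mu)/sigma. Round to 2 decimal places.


z = (X - mu) / sigma
= (58 - 100) / 15
= -42 / 15
= -2.80


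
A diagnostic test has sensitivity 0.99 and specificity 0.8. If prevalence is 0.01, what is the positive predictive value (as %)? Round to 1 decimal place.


PPV = (sens * prev) / (sens * prev + (1-spec) * (1-prev))
Numerator = 0.99 * 0.01 = 0.0099
P(positive and no disease) = (1 - spec) * (1 - prev) = (1 - 0.8) * (1 - 0.01) = 0.198
Denominator = 0.0099 + 0.198 = 0.2079
PPV = 0.0099 / 0.2079 = 0.047619
As percentage = 4.8


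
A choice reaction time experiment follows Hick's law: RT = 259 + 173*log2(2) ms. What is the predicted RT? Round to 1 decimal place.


RT = 259 + 173 * log2(2)
log2(2) = 1.0
RT = 259 + 173 * 1.0
= 259 + 173.0
= 432.0 ms


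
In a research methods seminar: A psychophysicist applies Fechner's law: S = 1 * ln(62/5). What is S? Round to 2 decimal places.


S = 1 * ln(62/5)
I/I0 = 12.4
ln(12.4) = 2.5177
S = 1 * 2.5177
= 2.52


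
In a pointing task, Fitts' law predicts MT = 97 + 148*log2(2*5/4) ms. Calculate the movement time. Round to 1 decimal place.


MT = 97 + 148 * log2(2*5/4)
2D/W = 2.5
log2(2.5) = 1.3219
MT = 97 + 148 * 1.3219
= 292.6 ms


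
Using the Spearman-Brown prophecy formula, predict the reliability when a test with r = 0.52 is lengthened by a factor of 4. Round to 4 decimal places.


r_new = n*r / (1 + (n-1)*r)
Numerator = 4 * 0.52 = 2.08
Denominator = 1 + 3 * 0.52 = 2.56
r_new = 2.08 / 2.56
= 0.8125


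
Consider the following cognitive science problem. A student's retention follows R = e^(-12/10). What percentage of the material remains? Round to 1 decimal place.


R = e^(-t/S)
-t/S = -12/10 = -1.2
R = e^(-1.2) = 0.301194
Percentage = 0.301194 * 100
= 30.1


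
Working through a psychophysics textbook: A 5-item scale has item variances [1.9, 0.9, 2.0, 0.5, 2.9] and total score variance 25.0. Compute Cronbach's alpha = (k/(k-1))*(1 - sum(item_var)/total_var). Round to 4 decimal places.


alpha = (k/(k-1)) * (1 - sum(s_i^2)/s_total^2)
sum(item variances) = 8.2
k/(k-1) = 5/4 = 1.25
1 - 8.2/25.0 = 1 - 0.328 = 0.672
alpha = 1.25 * 0.672
= 0.8400


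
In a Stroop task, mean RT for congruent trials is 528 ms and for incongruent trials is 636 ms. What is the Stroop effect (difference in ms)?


Stroop effect = RT(incongruent) - RT(congruent)
= 636 - 528
= 108 ms


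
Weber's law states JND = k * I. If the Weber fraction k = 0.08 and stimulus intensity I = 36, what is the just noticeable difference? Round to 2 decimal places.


JND = k * I
JND = 0.08 * 36
= 2.88


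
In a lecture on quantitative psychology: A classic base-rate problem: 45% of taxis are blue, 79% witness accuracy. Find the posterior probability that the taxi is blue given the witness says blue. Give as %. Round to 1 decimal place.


P(blue | says blue) = P(says blue | blue)*P(blue) / [P(says blue | blue)*P(blue) + P(says blue | not blue)*P(not blue)]
Numerator = 0.79 * 0.45 = 0.3555
False identification = 0.21 * 0.55 = 0.1155
P = 0.3555 / (0.3555 + 0.1155)
= 0.3555 / 0.471
As percentage = 75.5


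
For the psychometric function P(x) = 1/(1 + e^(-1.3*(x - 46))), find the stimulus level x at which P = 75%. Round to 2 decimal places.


At P = 0.75: 0.75 = 1/(1 + e^(-k*(x-x0)))
Solving: e^(-k*(x-x0)) = 1/3
x = x0 + ln(3)/k
ln(3) = 1.0986
x = 46 + 1.0986/1.3
= 46 + 0.8451
= 46.85


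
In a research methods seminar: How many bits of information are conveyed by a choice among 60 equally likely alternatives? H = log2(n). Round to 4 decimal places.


H = log2(n)
H = log2(60)
= 5.9069


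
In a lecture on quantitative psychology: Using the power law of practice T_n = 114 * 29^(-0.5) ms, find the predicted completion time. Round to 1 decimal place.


T_n = 114 * 29^(-0.5)
29^(-0.5) = 0.185695
T_n = 114 * 0.185695
= 21.2 ms


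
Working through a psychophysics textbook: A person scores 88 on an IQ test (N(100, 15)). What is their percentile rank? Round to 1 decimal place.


z = (IQ - mean) / SD
z = (88 - 100) / 15 = -0.8
Percentile = Phi(-0.8) * 100
Phi(-0.8) = 0.211855
= 21.2


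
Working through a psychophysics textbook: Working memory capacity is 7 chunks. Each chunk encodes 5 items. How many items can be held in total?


Total items = chunks * items_per_chunk
= 7 * 5
= 35


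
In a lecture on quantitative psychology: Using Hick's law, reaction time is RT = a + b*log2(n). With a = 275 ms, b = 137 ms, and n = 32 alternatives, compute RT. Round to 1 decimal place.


RT = 275 + 137 * log2(32)
log2(32) = 5.0
RT = 275 + 137 * 5.0
= 275 + 685.0
= 960.0 ms


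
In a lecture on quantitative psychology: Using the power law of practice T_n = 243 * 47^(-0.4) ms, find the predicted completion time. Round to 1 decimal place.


T_n = 243 * 47^(-0.4)
47^(-0.4) = 0.214368
T_n = 243 * 0.214368
= 52.1 ms


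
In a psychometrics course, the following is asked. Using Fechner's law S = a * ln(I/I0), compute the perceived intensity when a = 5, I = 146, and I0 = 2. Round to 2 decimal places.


S = 5 * ln(146/2)
I/I0 = 73.0
ln(73.0) = 4.2905
S = 5 * 4.2905
= 21.45


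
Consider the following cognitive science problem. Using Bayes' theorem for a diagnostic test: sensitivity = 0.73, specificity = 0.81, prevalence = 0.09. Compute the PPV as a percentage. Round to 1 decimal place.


PPV = (sens * prev) / (sens * prev + (1-spec) * (1-prev))
Numerator = 0.73 * 0.09 = 0.0657
P(positive and no disease) = (1 - spec) * (1 - prev) = (1 - 0.81) * (1 - 0.09) = 0.1729
Denominator = 0.0657 + 0.1729 = 0.2386
PPV = 0.0657 / 0.2386 = 0.275356
As percentage = 27.5


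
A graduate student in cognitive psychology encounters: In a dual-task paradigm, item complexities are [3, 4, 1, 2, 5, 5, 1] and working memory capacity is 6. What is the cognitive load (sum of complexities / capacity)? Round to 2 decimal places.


Total complexity = 3 + 4 + 1 + 2 + 5 + 5 + 1 = 21
Load = total / capacity = 21 / 6
= 3.50


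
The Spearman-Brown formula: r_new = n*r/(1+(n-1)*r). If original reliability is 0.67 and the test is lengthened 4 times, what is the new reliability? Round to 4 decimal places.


r_new = n*r / (1 + (n-1)*r)
Numerator = 4 * 0.67 = 2.68
Denominator = 1 + 3 * 0.67 = 3.01
r_new = 2.68 / 3.01
= 0.8904


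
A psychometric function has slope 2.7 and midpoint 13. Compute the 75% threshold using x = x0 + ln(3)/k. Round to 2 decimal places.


At P = 0.75: 0.75 = 1/(1 + e^(-k*(x-x0)))
Solving: e^(-k*(x-x0)) = 1/3
x = x0 + ln(3)/k
ln(3) = 1.0986
x = 13 + 1.0986/2.7
= 13 + 0.4069
= 13.41


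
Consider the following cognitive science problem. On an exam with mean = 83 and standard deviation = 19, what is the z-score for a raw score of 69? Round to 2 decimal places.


z = (X - mu) / sigma
= (69 - 83) / 19
= -14 / 19
= -0.74


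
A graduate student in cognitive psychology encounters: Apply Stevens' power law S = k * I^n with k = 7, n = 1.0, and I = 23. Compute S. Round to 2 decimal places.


S = 7 * 23^1.0
23^1.0 = 23.0
S = 7 * 23.0
= 161.00


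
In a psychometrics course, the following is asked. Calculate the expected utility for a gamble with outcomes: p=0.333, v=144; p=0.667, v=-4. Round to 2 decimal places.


EU = sum(p_i * v_i)
0.333 * 144 = 47.952
0.667 * -4 = -2.668
EU = 47.952 + -2.668
= 45.28


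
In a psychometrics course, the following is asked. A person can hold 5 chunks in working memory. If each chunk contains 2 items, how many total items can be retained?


Total items = chunks * items_per_chunk
= 5 * 2
= 10


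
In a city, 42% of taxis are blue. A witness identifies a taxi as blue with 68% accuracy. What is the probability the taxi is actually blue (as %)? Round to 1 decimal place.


P(blue | says blue) = P(says blue | blue)*P(blue) / [P(says blue | blue)*P(blue) + P(says blue | not blue)*P(not blue)]
Numerator = 0.68 * 0.42 = 0.2856
False identification = 0.32 * 0.58 = 0.1856
P = 0.2856 / (0.2856 + 0.1856)
= 0.2856 / 0.4712
As percentage = 60.6


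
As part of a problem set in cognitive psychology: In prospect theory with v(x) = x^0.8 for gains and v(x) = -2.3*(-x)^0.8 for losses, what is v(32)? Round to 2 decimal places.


Since x = 32 >= 0, use v(x) = x^0.8
32^0.8 = 16.0
v(32) = 16.00


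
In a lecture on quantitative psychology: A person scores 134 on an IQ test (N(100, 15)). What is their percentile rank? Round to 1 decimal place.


z = (IQ - mean) / SD
z = (134 - 100) / 15 = 2.2667
Percentile = Phi(2.2667) * 100
Phi(2.2667) = 0.988296
= 98.8


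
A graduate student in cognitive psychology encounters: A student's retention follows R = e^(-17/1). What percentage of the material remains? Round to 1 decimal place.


R = e^(-t/S)
-t/S = -17/1 = -17.0
R = e^(-17.0) = 0.0
Percentage = 0.0 * 100
= 0.0


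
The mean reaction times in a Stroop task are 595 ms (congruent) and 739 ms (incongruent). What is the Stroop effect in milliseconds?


Stroop effect = RT(incongruent) - RT(congruent)
= 739 - 595
= 144 ms


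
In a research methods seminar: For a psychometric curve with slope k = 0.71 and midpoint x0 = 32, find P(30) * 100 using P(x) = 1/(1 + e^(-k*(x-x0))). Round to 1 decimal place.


P(x) = 1/(1 + e^(-0.71*(30 - 32)))
Exponent = -0.71 * -2 = 1.42
e^(1.42) = 4.13712
P = 1/(1 + 4.13712) = 0.194662
Percentage = 19.5


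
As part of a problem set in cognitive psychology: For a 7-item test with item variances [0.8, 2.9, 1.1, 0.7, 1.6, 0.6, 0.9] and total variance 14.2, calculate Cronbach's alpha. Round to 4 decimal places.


alpha = (k/(k-1)) * (1 - sum(s_i^2)/s_total^2)
sum(item variances) = 8.6
k/(k-1) = 7/6 = 1.166667
1 - 8.6/14.2 = 1 - 0.605634 = 0.394366
alpha = 1.166667 * 0.394366
= 0.4601


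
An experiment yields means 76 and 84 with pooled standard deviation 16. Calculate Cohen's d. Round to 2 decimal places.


Cohen's d = (M1 - M2) / S_pooled
= (76 - 84) / 16
= -8 / 16
= -0.50


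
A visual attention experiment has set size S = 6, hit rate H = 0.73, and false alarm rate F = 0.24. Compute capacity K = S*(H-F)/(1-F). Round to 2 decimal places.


K = S * (H - F) / (1 - F)
H - F = 0.49
1 - F = 0.76
K = 6 * 0.49 / 0.76
= 3.87


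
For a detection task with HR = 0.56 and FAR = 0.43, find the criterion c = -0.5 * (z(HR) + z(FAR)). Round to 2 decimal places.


c = -0.5 * (z(HR) + z(FAR))
z(0.56) = 0.151
z(0.43) = -0.1764
c = -0.5 * (0.151 + -0.1764)
= -0.5 * -0.0254
= 0.01


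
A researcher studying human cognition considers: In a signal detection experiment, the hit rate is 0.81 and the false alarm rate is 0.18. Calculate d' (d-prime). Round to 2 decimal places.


d' = z(HR) - z(FAR)
z(0.81) = 0.8779
z(0.18) = -0.9154
d' = 0.8779 - -0.9154
= 1.79


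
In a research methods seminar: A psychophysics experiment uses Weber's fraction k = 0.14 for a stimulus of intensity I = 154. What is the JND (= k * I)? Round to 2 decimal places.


JND = k * I
JND = 0.14 * 154
= 21.56


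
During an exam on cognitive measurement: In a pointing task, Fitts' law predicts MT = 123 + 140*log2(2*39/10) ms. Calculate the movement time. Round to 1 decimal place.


MT = 123 + 140 * log2(2*39/10)
2D/W = 7.8
log2(7.8) = 2.9635
MT = 123 + 140 * 2.9635
= 537.9 ms


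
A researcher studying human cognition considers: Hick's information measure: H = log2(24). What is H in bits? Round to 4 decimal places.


H = log2(n)
H = log2(24)
= 4.5850


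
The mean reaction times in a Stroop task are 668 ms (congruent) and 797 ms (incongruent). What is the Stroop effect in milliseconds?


Stroop effect = RT(incongruent) - RT(congruent)
= 797 - 668
= 129 ms


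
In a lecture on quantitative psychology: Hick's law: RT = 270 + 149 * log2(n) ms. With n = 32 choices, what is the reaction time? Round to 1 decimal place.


RT = 270 + 149 * log2(32)
log2(32) = 5.0
RT = 270 + 149 * 5.0
= 270 + 745.0
= 1015.0 ms


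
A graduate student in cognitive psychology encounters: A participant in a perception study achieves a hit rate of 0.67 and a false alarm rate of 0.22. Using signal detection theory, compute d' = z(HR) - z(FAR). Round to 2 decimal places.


d' = z(HR) - z(FAR)
z(0.67) = 0.4399
z(0.22) = -0.7722
d' = 0.4399 - -0.7722
= 1.21


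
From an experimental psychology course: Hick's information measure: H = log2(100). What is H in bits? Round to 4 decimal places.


H = log2(n)
H = log2(100)
= 6.6439


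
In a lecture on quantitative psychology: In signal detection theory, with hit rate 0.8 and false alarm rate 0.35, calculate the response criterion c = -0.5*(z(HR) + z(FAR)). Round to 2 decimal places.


c = -0.5 * (z(HR) + z(FAR))
z(0.8) = 0.8416
z(0.35) = -0.3853
c = -0.5 * (0.8416 + -0.3853)
= -0.5 * 0.4563
= -0.23


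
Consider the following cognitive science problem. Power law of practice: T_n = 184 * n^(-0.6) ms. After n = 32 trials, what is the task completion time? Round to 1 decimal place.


T_n = 184 * 32^(-0.6)
32^(-0.6) = 0.125
T_n = 184 * 0.125
= 23.0 ms


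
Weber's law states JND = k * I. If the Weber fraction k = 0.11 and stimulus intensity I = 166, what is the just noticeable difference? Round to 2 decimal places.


JND = k * I
JND = 0.11 * 166
= 18.26


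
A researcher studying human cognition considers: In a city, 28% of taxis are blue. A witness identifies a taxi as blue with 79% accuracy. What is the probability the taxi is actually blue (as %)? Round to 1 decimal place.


P(blue | says blue) = P(says blue | blue)*P(blue) / [P(says blue | blue)*P(blue) + P(says blue | not blue)*P(not blue)]
Numerator = 0.79 * 0.28 = 0.2212
False identification = 0.21 * 0.72 = 0.1512
P = 0.2212 / (0.2212 + 0.1512)
= 0.2212 / 0.3724
As percentage = 59.4


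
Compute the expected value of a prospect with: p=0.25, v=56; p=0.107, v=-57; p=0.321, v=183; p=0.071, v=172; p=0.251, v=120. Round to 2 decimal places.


EU = sum(p_i * v_i)
0.25 * 56 = 14.0
0.107 * -57 = -6.099
0.321 * 183 = 58.743
0.071 * 172 = 12.212
0.251 * 120 = 30.12
EU = 14.0 + -6.099 + 58.743 + 12.212 + 30.12
= 108.98


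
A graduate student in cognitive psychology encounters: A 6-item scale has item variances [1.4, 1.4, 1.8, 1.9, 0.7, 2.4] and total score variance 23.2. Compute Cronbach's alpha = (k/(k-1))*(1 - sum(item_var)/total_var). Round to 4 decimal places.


alpha = (k/(k-1)) * (1 - sum(s_i^2)/s_total^2)
sum(item variances) = 9.6
k/(k-1) = 6/5 = 1.2
1 - 9.6/23.2 = 1 - 0.413793 = 0.586207
alpha = 1.2 * 0.586207
= 0.7034


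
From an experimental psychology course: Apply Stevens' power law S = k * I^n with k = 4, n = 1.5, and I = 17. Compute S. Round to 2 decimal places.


S = 4 * 17^1.5
17^1.5 = 70.0928
S = 4 * 70.0928
= 280.37


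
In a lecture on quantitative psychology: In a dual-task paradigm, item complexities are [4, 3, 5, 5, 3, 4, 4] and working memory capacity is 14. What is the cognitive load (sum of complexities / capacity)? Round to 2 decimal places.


Total complexity = 4 + 3 + 5 + 5 + 3 + 4 + 4 = 28
Load = total / capacity = 28 / 14
= 2.00


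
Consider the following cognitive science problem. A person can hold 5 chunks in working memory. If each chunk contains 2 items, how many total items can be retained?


Total items = chunks * items_per_chunk
= 5 * 2
= 10


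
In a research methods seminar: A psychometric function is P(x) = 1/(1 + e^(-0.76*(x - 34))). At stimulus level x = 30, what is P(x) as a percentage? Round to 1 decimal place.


P(x) = 1/(1 + e^(-0.76*(30 - 34)))
Exponent = -0.76 * -4 = 3.04
e^(3.04) = 20.905243
P = 1/(1 + 20.905243) = 0.045651
Percentage = 4.6


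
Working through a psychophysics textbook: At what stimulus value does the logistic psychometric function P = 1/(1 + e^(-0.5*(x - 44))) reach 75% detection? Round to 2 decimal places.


At P = 0.75: 0.75 = 1/(1 + e^(-k*(x-x0)))
Solving: e^(-k*(x-x0)) = 1/3
x = x0 + ln(3)/k
ln(3) = 1.0986
x = 44 + 1.0986/0.5
= 44 + 2.1972
= 46.20


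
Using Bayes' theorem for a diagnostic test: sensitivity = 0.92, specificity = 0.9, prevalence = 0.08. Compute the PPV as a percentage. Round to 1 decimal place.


PPV = (sens * prev) / (sens * prev + (1-spec) * (1-prev))
Numerator = 0.92 * 0.08 = 0.0736
P(positive and no disease) = (1 - spec) * (1 - prev) = (1 - 0.9) * (1 - 0.08) = 0.092
Denominator = 0.0736 + 0.092 = 0.1656
PPV = 0.0736 / 0.1656 = 0.444444
As percentage = 44.4


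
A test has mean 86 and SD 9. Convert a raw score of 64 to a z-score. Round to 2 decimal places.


z = (X - mu) / sigma
= (64 - 86) / 9
= -22 / 9
= -2.44


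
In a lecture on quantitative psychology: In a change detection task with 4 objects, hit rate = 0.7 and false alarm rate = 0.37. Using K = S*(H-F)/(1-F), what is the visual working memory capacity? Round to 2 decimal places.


K = S * (H - F) / (1 - F)
H - F = 0.33
1 - F = 0.63
K = 4 * 0.33 / 0.63
= 2.10


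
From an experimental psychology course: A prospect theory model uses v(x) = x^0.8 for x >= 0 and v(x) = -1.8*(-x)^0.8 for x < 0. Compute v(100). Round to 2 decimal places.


Since x = 100 >= 0, use v(x) = x^0.8
100^0.8 = 39.8107
v(100) = 39.81


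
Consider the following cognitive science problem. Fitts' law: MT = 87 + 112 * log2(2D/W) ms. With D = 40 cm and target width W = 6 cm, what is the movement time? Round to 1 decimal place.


MT = 87 + 112 * log2(2*40/6)
2D/W = 13.333333
log2(13.333333) = 3.737
MT = 87 + 112 * 3.737
= 505.5 ms


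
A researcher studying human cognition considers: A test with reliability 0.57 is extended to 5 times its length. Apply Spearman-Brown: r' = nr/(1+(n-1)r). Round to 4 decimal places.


r_new = n*r / (1 + (n-1)*r)
Numerator = 5 * 0.57 = 2.85
Denominator = 1 + 4 * 0.57 = 3.28
r_new = 2.85 / 3.28
= 0.8689


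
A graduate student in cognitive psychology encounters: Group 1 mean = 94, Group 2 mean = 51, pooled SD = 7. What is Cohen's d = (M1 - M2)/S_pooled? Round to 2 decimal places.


Cohen's d = (M1 - M2) / S_pooled
= (94 - 51) / 7
= 43 / 7
= 6.14


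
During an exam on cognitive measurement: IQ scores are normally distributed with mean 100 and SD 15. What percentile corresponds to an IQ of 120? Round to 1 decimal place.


z = (IQ - mean) / SD
z = (120 - 100) / 15 = 1.3333
Percentile = Phi(1.3333) * 100
Phi(1.3333) = 0.908783
= 90.9


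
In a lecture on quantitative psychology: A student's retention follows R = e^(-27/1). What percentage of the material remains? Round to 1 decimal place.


R = e^(-t/S)
-t/S = -27/1 = -27.0
R = e^(-27.0) = 0.0
Percentage = 0.0 * 100
= 0.0


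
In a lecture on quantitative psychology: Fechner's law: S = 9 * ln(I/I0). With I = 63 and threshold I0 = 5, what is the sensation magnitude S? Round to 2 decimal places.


S = 9 * ln(63/5)
I/I0 = 12.6
ln(12.6) = 2.5337
S = 9 * 2.5337
= 22.80


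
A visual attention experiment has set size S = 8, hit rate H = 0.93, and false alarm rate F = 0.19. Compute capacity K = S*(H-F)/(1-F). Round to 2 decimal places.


K = S * (H - F) / (1 - F)
H - F = 0.74
1 - F = 0.81
K = 8 * 0.74 / 0.81
= 7.31


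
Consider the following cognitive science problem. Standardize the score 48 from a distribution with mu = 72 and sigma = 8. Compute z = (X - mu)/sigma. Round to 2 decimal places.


z = (X - mu) / sigma
= (48 - 72) / 8
= -24 / 8
= -3.00


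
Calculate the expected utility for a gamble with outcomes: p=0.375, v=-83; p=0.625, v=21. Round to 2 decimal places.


EU = sum(p_i * v_i)
0.375 * -83 = -31.125
0.625 * 21 = 13.125
EU = -31.125 + 13.125
= -18.00
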